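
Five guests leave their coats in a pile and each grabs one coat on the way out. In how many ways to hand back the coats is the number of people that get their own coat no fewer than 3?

Sum C(5,i)·!(5-i) for i = 3..5:
  i=3: C(5,3)·!2 = 10·1 = 10
  i=4: C(5,4)·!1 = 5·0 = 0
  i=5: C(5,5)·!0 = 1·1 = 1
Total = 11.

11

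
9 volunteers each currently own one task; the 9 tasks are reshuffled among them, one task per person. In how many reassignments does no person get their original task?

Recurrence: !9 = 9·!8 + (-1)^9.
!9 = 9·14833 - 1 = 133496

133496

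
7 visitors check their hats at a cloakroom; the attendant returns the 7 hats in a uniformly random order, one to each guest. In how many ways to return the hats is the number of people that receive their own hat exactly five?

21

Choose which 5 of the 7 are fixed: C(7,5) = 21.
The other 2 form a derangement: !2 = 1.
Total: 21 × 1 = 21.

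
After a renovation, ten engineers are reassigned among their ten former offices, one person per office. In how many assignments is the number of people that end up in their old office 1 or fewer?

# with exactly i fixed is C(10,i)·!(10-i); sum over i=0..1:
  i=0: C(10,0)·!10 = 1·1334961 = 1334961
  i=1: C(10,1)·!9 = 10·133496 = 1334960
Total = 2669921.

2669921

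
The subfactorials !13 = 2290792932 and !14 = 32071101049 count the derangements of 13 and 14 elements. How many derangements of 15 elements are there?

481066515734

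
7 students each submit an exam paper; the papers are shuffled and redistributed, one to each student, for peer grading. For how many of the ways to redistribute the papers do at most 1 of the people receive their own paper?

3709

# with exactly i fixed is C(7,i)·!(7-i); sum over i=0..1:
  i=0: C(7,0)·!7 = 1·1854 = 1854
  i=1: C(7,1)·!6 = 7·265 = 1855
Total = 3709.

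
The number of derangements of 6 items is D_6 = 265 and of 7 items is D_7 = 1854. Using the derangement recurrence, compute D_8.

D_8 = (8-1)·(D_7 + D_6) = 7·(1854 + 265) = 7·2119 = 14833.

14833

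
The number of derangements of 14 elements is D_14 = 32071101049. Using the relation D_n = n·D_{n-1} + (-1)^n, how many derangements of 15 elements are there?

481066515734

D_15 = 15·32071101049 - 1 = 481066515734.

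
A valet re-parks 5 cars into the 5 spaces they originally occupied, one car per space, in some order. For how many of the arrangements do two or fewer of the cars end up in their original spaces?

109

# with exactly i fixed is C(5,i)·!(5-i); sum over i=0..2:
  i=0: C(5,0)·!5 = 1·44 = 44
  i=1: C(5,1)·!4 = 5·9 = 45
  i=2: C(5,2)·!3 = 10·2 = 20
Total = 109.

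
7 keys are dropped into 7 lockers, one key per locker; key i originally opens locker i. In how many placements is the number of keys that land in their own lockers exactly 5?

21

Pick the 5 fixed positions: C(7,5) = 21 ways.
The remaining 2 must be deranged: !2 = 1.
Total: 21 × 1 = 21.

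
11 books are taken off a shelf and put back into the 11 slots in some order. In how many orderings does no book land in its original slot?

14684570

By inclusion-exclusion, !11 = Σ (-1)^k · 11!/k! for k=0..11
= 11! - 11!/1! + 11!/2! - 11!/3! + 11!/4! - 11!/5! + 11!/6! - 11!/7! + 11!/8! - 11!/9! + 11!/10! - 11!/11!
= 39916800 - 39916800 + 19958400 - 6652800 + 1663200 - 332640 + 55440 - 7920 + 990 - 110 + 11 - 1
= 14684570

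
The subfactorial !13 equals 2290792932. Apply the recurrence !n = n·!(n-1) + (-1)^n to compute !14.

!14 = 14·2290792932 + 1 = 32071101049.

32071101049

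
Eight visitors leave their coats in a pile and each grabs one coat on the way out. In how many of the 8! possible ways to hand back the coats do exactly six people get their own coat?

Pick the 6 fixed positions: C(8,6) = 28 ways.
The other 2 form a derangement: !2 = 1.
Total: 28 × 1 = 28.

28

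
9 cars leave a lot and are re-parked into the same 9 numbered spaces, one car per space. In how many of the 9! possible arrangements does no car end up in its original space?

133496

By inclusion-exclusion, !9 = Σ (-1)^k · 9!/k! for k=0..9
= 9! - 9!/1! + 9!/2! - 9!/3! + 9!/4! - 9!/5! + 9!/6! - 9!/7! + 9!/8! - 9!/9!
= 362880 - 362880 + 181440 - 60480 + 15120 - 3024 + 504 - 72 + 9 - 1
= 133496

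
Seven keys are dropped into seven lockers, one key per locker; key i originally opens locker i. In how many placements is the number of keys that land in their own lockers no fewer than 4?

92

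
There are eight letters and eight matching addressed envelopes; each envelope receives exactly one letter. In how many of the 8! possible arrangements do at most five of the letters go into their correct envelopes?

40291

# with exactly i fixed is C(8,i)·!(8-i); sum over i=0..5:
  i=0: C(8,0)·!8 = 1·14833 = 14833
  i=1: C(8,1)·!7 = 8·1854 = 14832
  i=2: C(8,2)·!6 = 28·265 = 7420
  i=3: C(8,3)·!5 = 56·44 = 2464
  i=4: C(8,4)·!4 = 70·9 = 630
  i=5: C(8,5)·!3 = 56·2 = 112
Total = 40291.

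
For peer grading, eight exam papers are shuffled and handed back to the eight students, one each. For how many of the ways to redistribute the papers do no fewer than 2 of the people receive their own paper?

10655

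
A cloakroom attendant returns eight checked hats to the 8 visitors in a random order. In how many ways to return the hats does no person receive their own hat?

!8 = 8! · Σ_{k=0}^{8} (-1)^k/k!
= 8! - 8!/1! + 8!/2! - 8!/3! + 8!/4! - 8!/5! + 8!/6! - 8!/7! + 8!/8!
= 40320 - 40320 + 20160 - 6720 + 1680 - 336 + 56 - 8 + 1
= 14833

14833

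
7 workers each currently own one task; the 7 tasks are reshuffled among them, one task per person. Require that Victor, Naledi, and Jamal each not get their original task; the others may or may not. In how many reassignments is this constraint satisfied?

Let A_j be the event that the j-th constrained one is fixed. By inclusion-exclusion over the 3 events:
Σ_{j=0}^{3} (-1)^j C(3,j)(7-j)!
= C(3,0)·7! - C(3,1)·6! + C(3,2)·5! - C(3,3)·4!
= 5040 - 2160 + 360 - 24
= 3216

3216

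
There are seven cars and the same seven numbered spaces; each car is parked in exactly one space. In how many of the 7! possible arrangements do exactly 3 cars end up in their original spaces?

315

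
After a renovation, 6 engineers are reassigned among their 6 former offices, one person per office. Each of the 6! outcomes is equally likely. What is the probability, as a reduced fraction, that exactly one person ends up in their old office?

11/30

Favorable outcomes: C(6,1)·!5 = 6·44 = 264.
Total outcomes: 6! = 720.
Probability = 264/720 = 11/30.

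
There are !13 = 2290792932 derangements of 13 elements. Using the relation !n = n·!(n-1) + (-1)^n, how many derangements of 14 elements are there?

32071101049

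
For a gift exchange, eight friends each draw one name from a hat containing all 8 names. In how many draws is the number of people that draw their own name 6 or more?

29

# with exactly i fixed is C(8,i)·!(8-i); sum over i=6..8:
  i=6: C(8,6)·!2 = 28·1 = 28
  i=7: C(8,7)·!1 = 8·0 = 0
  i=8: C(8,8)·!0 = 1·1 = 1
Total = 29.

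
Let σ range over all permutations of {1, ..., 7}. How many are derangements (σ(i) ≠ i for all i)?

1854

!7 is the nearest integer to 7!/e.
7! = 5040, and 5040/e ≈ 1854.11, so !7 = 1854.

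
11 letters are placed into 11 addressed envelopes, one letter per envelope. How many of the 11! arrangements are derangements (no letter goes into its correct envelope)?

14684570

The number of derangements of 11 is !11 = Σ_{k=0}^{11} (-1)^k·11!/k!
= 11! - 11!/1! + 11!/2! - 11!/3! + 11!/4! - 11!/5! + 11!/6! - 11!/7! + 11!/8! - 11!/9! + 11!/10! - 11!/11!
= 39916800 - 39916800 + 19958400 - 6652800 + 1663200 - 332640 + 55440 - 7920 + 990 - 110 + 11 - 1
= 14684570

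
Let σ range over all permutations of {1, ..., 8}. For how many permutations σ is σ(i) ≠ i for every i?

By inclusion-exclusion, !8 = Σ (-1)^k · 8!/k! for k=0..8
= 8! - 8!/1! + 8!/2! - 8!/3! + 8!/4! - 8!/5! + 8!/6! - 8!/7! + 8!/8!
= 40320 - 40320 + 20160 - 6720 + 1680 - 336 + 56 - 8 + 1
= 14833

14833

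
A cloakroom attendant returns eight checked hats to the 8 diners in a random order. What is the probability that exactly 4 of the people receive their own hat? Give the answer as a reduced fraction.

1/64

Favorable outcomes: C(8,4)·!4 = 70·9 = 630.
Total outcomes: 8! = 40320.
Probability = 630/40320 = 1/64.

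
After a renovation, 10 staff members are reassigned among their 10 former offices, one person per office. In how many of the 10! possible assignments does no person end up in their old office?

!10 = 10! · Σ_{k=0}^{10} (-1)^k/k!
= 10! - 10!/1! + 10!/2! - 10!/3! + 10!/4! - 10!/5! + 10!/6! - 10!/7! + 10!/8! - 10!/9! + 10!/10!
= 3628800 - 3628800 + 1814400 - 604800 + 151200 - 30240 + 5040 - 720 + 90 - 10 + 1
= 1334961

1334961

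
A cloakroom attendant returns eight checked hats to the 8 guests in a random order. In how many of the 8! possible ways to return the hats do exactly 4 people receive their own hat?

Pick the 4 fixed positions: C(8,4) = 70 ways.
The remaining 4 must be deranged: !4 = 9.
Total: 70 × 9 = 630.

630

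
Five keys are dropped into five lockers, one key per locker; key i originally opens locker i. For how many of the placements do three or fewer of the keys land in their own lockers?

119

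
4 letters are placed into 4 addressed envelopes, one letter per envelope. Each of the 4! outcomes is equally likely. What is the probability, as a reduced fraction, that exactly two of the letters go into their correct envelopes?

1/4

Favorable outcomes: C(4,2)·!2 = 6·1 = 6.
Total outcomes: 4! = 24.
Probability = 6/24 = 1/4.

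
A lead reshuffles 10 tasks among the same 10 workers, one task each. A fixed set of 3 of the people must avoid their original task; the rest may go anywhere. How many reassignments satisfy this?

Let A_j be the event that the j-th constrained one is fixed. By inclusion-exclusion over the 3 events:
Σ_{j=0}^{3} (-1)^j C(3,j)(10-j)!
= C(3,0)·10! - C(3,1)·9! + C(3,2)·8! - C(3,3)·7!
= 3628800 - 1088640 + 120960 - 5040
= 2656080

2656080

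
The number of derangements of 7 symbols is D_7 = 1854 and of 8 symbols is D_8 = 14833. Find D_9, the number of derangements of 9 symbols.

133496

D_9 = (9-1)·(D_8 + D_7) = 8·(14833 + 1854) = 8·16687 = 133496.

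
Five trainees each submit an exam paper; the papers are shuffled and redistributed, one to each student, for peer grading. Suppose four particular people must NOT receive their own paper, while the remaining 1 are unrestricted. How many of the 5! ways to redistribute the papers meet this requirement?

Let A_j be the event that the j-th constrained one is fixed. By inclusion-exclusion over the 4 events:
Σ_{j=0}^{4} (-1)^j C(4,j)(5-j)!
= C(4,0)·5! - C(4,1)·4! + C(4,2)·3! - C(4,3)·2! + C(4,4)·1!
= 120 - 96 + 36 - 8 + 1
= 53

53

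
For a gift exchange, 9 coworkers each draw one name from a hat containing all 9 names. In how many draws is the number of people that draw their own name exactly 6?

168

Choose which 6 of the 9 are fixed: C(9,6) = 84.
The remaining 3 must be deranged: !3 = 2.
Total: 84 × 2 = 168.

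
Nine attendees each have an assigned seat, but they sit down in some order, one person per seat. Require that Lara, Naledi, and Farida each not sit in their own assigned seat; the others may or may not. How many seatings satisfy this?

Inclusion-exclusion on the 3 forbidden self-matches:
Σ_{j=0}^{3} (-1)^j C(3,j)(9-j)!
= C(3,0)·9! - C(3,1)·8! + C(3,2)·7! - C(3,3)·6!
= 362880 - 120960 + 15120 - 720
= 256320

256320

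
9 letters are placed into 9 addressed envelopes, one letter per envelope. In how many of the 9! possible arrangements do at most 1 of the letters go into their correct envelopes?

266993

# with exactly i fixed is C(9,i)·!(9-i); sum over i=0..1:
  i=0: C(9,0)·!9 = 1·133496 = 133496
  i=1: C(9,1)·!8 = 9·14833 = 133497
Total = 266993.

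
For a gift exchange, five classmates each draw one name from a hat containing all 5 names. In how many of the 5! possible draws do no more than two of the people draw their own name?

109

Sum C(5,i)·!(5-i) for i = 0..2:
  i=0: C(5,0)·!5 = 1·44 = 44
  i=1: C(5,1)·!4 = 5·9 = 45
  i=2: C(5,2)·!3 = 10·2 = 20
Total = 109.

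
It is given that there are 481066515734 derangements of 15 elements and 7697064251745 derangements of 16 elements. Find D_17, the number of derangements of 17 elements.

130850092279664

D_17 = (17-1)·(D_16 + D_15) = 16·(7697064251745 + 481066515734) = 16·8178130767479 = 130850092279664.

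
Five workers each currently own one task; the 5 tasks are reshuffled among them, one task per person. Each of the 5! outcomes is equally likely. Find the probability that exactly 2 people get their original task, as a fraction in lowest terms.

Favorable outcomes: C(5,2)·!3 = 10·2 = 20.
Total outcomes: 5! = 120.
Probability = 20/120 = 1/6.

1/6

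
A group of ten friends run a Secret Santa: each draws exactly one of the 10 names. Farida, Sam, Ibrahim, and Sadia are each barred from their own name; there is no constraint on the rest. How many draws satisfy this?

Let A_j be the event that the j-th constrained one is fixed. By inclusion-exclusion over the 4 events:
Σ_{j=0}^{4} (-1)^j C(4,j)(10-j)!
= C(4,0)·10! - C(4,1)·9! + C(4,2)·8! - C(4,3)·7! + C(4,4)·6!
= 3628800 - 1451520 + 241920 - 20160 + 720
= 2399760

2399760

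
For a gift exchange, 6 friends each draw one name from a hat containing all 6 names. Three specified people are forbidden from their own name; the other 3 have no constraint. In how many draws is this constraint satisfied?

Let A_j be the event that the j-th constrained one is fixed. By inclusion-exclusion over the 3 events:
Σ_{j=0}^{3} (-1)^j C(3,j)(6-j)!
= C(3,0)·6! - C(3,1)·5! + C(3,2)·4! - C(3,3)·3!
= 720 - 360 + 72 - 6
= 426

426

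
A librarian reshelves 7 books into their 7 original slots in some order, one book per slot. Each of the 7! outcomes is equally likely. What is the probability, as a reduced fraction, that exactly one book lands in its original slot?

Favorable outcomes: C(7,1)·!6 = 7·265 = 1855.
Total outcomes: 7! = 5040.
Probability = 1855/5040 = 53/144.

53/144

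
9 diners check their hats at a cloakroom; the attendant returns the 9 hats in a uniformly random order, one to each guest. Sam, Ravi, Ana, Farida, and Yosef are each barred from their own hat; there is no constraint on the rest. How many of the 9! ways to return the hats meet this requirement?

205056

Let A_j be the event that the j-th constrained one is fixed. By inclusion-exclusion over the 5 events:
Σ_{j=0}^{5} (-1)^j C(5,j)(9-j)!
= C(5,0)·9! - C(5,1)·8! + C(5,2)·7! - C(5,3)·6! + C(5,4)·5! - C(5,5)·4!
= 362880 - 201600 + 50400 - 7200 + 600 - 24
= 205056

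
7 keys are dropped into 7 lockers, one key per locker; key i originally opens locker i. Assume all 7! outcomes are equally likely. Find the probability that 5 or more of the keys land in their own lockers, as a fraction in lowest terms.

11/2520

Favorable outcomes: Σ_{i≥5} C(7,i)·!(7-i) = 21·1 + 7·0 + 1·1 = 22.
Total outcomes: 7! = 5040.
Probability = 22/5040 = 11/2520.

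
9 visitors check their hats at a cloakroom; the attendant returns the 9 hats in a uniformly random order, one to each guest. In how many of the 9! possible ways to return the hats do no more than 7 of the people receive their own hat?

362879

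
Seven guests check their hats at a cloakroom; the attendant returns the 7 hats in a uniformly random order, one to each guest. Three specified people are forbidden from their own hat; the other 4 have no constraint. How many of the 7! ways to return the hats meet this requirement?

Let A_j be the event that the j-th constrained one is fixed. By inclusion-exclusion over the 3 events:
Σ_{j=0}^{3} (-1)^j C(3,j)(7-j)!
= C(3,0)·7! - C(3,1)·6! + C(3,2)·5! - C(3,3)·4!
= 5040 - 2160 + 360 - 24
= 3216

3216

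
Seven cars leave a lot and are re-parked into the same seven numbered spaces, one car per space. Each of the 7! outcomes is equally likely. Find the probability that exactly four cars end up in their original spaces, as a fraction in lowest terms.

1/72

Favorable outcomes: C(7,4)·!3 = 35·2 = 70.
Total outcomes: 7! = 5040.
Probability = 70/5040 = 1/72.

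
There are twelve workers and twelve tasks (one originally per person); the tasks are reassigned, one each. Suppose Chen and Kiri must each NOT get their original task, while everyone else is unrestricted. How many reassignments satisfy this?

402796800

Let A_j be the event that the j-th constrained one is fixed. By inclusion-exclusion over the 2 events:
Σ_{j=0}^{2} (-1)^j C(2,j)(12-j)!
= C(2,0)·12! - C(2,1)·11! + C(2,2)·10!
= 479001600 - 79833600 + 3628800
= 402796800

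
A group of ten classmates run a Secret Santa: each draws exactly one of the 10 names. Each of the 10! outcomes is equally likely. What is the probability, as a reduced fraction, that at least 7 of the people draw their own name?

Favorable outcomes: Σ_{i≥7} C(10,i)·!(10-i) = 120·2 + 45·1 + 10·0 + 1·1 = 286.
Total outcomes: 10! = 3628800.
Probability = 286/3628800 = 143/1814400.

143/1814400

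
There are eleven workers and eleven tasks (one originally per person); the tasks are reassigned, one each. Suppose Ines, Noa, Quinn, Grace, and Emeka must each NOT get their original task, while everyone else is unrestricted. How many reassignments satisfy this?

25022880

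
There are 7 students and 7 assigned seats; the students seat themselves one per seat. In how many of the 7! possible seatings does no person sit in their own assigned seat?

By inclusion-exclusion, !7 = Σ (-1)^k · 7!/k! for k=0..7
= 7! - 7!/1! + 7!/2! - 7!/3! + 7!/4! - 7!/5! + 7!/6! - 7!/7!
= 5040 - 5040 + 2520 - 840 + 210 - 42 + 7 - 1
= 1854

1854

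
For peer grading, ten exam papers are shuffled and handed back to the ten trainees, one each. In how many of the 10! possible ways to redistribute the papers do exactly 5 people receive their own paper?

Choose which 5 of the 10 are fixed: C(10,5) = 252.
The other 5 form a derangement: !5 = 44.
Total: 252 × 44 = 11088.

11088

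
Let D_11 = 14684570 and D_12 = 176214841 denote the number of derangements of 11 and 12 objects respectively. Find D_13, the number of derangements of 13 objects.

D_13 = (13-1)·(D_12 + D_11) = 12·(176214841 + 14684570) = 12·190899411 = 2290792932.

2290792932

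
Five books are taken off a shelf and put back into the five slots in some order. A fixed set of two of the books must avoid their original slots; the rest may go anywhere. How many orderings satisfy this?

Let A_j be the event that the j-th constrained one is fixed. By inclusion-exclusion over the 2 events:
Σ_{j=0}^{2} (-1)^j C(2,j)(5-j)!
= C(2,0)·5! - C(2,1)·4! + C(2,2)·3!
= 120 - 48 + 6
= 78

78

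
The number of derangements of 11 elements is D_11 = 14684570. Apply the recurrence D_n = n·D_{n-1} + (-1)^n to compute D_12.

176214841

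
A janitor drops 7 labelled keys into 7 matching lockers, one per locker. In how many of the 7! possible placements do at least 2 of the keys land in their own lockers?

1331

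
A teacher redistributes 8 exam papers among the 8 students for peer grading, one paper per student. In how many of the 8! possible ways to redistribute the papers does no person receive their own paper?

14833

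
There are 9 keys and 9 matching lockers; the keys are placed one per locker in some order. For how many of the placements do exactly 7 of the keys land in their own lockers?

36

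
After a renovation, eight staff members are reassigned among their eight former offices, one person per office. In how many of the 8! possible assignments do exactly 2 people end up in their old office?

7420

Choose which 2 of the 8 are fixed: C(8,2) = 28.
The remaining 6 must be deranged: !6 = 265.
Total: 28 × 265 = 7420.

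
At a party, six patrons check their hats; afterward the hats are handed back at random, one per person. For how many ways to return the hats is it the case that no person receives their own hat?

Use !n = n·!(n-1) + (-1)^n.
!6 = 6·44 + 1 = 265

265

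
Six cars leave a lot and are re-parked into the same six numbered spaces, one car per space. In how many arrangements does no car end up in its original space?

265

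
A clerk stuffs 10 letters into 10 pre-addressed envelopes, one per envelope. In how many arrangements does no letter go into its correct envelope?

1334961

!10 = 10! · Σ_{k=0}^{10} (-1)^k/k!
= 10! - 10!/1! + 10!/2! - 10!/3! + 10!/4! - 10!/5! + 10!/6! - 10!/7! + 10!/8! - 10!/9! + 10!/10!
= 3628800 - 3628800 + 1814400 - 604800 + 151200 - 30240 + 5040 - 720 + 90 - 10 + 1
= 1334961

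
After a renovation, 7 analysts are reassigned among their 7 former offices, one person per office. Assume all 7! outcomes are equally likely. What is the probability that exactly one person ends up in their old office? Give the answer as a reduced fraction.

53/144

Favorable outcomes: C(7,1)·!6 = 7·265 = 1855.
Total outcomes: 7! = 5040.
Probability = 1855/5040 = 53/144.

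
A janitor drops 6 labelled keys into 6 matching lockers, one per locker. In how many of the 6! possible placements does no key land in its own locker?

By inclusion-exclusion, !6 = Σ (-1)^k · 6!/k! for k=0..6
= 6! - 6!/1! + 6!/2! - 6!/3! + 6!/4! - 6!/5! + 6!/6!
= 720 - 720 + 360 - 120 + 30 - 6 + 1
= 265

265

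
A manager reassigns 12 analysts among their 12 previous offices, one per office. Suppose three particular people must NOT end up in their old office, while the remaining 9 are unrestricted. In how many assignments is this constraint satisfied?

369774720

Let A_j be the event that the j-th constrained one is fixed. By inclusion-exclusion over the 3 events:
Σ_{j=0}^{3} (-1)^j C(3,j)(12-j)!
= C(3,0)·12! - C(3,1)·11! + C(3,2)·10! - C(3,3)·9!
= 479001600 - 119750400 + 10886400 - 362880
= 369774720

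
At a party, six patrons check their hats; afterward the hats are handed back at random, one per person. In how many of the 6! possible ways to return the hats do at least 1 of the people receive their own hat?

Sum C(6,i)·!(6-i) for i = 1..6:
  i=1: C(6,1)·!5 = 6·44 = 264
  i=2: C(6,2)·!4 = 15·9 = 135
  i=3: C(6,3)·!3 = 20·2 = 40
  i=4: C(6,4)·!2 = 15·1 = 15
  i=5: C(6,5)·!1 = 6·0 = 0
  i=6: C(6,6)·!0 = 1·1 = 1
Total = 455.

455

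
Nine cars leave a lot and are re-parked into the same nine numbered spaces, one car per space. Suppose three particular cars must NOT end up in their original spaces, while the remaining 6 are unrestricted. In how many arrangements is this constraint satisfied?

256320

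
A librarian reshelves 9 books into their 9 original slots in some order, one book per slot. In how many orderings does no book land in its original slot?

133496

The number of derangements of 9 is !9 = Σ_{k=0}^{9} (-1)^k·9!/k!
= 9! - 9!/1! + 9!/2! - 9!/3! + 9!/4! - 9!/5! + 9!/6! - 9!/7! + 9!/8! - 9!/9!
= 362880 - 362880 + 181440 - 60480 + 15120 - 3024 + 504 - 72 + 9 - 1
= 133496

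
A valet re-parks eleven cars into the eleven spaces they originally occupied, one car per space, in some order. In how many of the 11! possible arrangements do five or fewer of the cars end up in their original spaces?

39893116

Sum C(11,i)·!(11-i) for i = 0..5:
  i=0: C(11,0)·!11 = 1·14684570 = 14684570
  i=1: C(11,1)·!10 = 11·1334961 = 14684571
  i=2: C(11,2)·!9 = 55·133496 = 7342280
  i=3: C(11,3)·!8 = 165·14833 = 2447445
  i=4: C(11,4)·!7 = 330·1854 = 611820
  i=5: C(11,5)·!6 = 462·265 = 122430
Total = 39893116.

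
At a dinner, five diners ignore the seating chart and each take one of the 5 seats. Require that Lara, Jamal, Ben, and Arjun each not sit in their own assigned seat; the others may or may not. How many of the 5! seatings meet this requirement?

53

Let A_j be the event that the j-th constrained one is fixed. By inclusion-exclusion over the 4 events:
Σ_{j=0}^{4} (-1)^j C(4,j)(5-j)!
= C(4,0)·5! - C(4,1)·4! + C(4,2)·3! - C(4,3)·2! + C(4,4)·1!
= 120 - 96 + 36 - 8 + 1
= 53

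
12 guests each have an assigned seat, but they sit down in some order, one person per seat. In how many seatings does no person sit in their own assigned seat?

176214841

The subfactorial !12 = [12!/e] (nearest integer).
12! = 479001600, and 479001600/e ≈ 176214840.93, so !12 = 176214841.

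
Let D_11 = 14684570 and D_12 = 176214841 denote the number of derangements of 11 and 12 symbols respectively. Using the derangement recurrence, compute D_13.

D_13 = (13-1)·(D_12 + D_11) = 12·(176214841 + 14684570) = 12·190899411 = 2290792932.

2290792932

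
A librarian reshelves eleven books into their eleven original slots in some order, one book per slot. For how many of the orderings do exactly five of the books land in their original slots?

Choose which 5 of the 11 are fixed: C(11,5) = 462.
The other 6 form a derangement: !6 = 265.
Total: 462 × 265 = 122430.

122430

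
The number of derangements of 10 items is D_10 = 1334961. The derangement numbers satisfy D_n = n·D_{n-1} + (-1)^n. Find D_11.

14684570

D_11 = 11·1334961 - 1 = 14684570.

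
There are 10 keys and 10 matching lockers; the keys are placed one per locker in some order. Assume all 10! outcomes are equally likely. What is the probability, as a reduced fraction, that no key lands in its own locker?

Favorable outcomes: !10 = 1334961.
Total outcomes: 10! = 3628800.
Probability = 1334961/3628800 = 16481/44800.

16481/44800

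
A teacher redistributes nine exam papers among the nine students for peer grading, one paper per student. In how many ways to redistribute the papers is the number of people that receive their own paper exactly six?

Pick the 6 fixed positions: C(9,6) = 84 ways.
The remaining 3 must be deranged: !3 = 2.
Total: 84 × 2 = 168.

168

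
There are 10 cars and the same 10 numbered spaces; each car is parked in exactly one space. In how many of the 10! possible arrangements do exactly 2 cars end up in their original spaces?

667485

Pick the 2 fixed positions: C(10,2) = 45 ways.
The other 8 form a derangement: !8 = 14833.
Total: 45 × 14833 = 667485.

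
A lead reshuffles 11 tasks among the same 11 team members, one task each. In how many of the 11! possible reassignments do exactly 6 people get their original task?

Choose which 6 of the 11 are fixed: C(11,6) = 462.
The remaining 5 must be deranged: !5 = 44.
Total: 462 × 44 = 20328.

20328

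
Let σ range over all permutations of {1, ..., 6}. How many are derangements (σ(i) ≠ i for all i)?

265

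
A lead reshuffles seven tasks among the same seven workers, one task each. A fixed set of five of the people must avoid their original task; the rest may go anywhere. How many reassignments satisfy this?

2428

Inclusion-exclusion on the 5 forbidden self-matches:
Σ_{j=0}^{5} (-1)^j C(5,j)(7-j)!
= C(5,0)·7! - C(5,1)·6! + C(5,2)·5! - C(5,3)·4! + C(5,4)·3! - C(5,5)·2!
= 5040 - 3600 + 1200 - 240 + 30 - 2
= 2428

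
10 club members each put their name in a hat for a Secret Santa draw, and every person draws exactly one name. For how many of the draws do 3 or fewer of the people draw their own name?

3559886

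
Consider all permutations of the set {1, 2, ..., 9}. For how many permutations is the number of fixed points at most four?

361541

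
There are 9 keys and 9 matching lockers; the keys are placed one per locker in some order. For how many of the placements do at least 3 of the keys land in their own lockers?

# with exactly i fixed is C(9,i)·!(9-i); sum over i=3..9:
  i=3: C(9,3)·!6 = 84·265 = 22260
  i=4: C(9,4)·!5 = 126·44 = 5544
  i=5: C(9,5)·!4 = 126·9 = 1134
  i=6: C(9,6)·!3 = 84·2 = 168
  i=7: C(9,7)·!2 = 36·1 = 36
  i=8: C(9,8)·!1 = 9·0 = 0
  i=9: C(9,9)·!0 = 1·1 = 1
Total = 29143.

29143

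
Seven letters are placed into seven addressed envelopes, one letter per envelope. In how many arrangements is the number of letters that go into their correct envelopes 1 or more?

3186

# with exactly i fixed is C(7,i)·!(7-i); sum over i=1..7:
  i=1: C(7,1)·!6 = 7·265 = 1855
  i=2: C(7,2)·!5 = 21·44 = 924
  i=3: C(7,3)·!4 = 35·9 = 315
  i=4: C(7,4)·!3 = 35·2 = 70
  i=5: C(7,5)·!2 = 21·1 = 21
  i=6: C(7,6)·!1 = 7·0 = 0
  i=7: C(7,7)·!0 = 1·1 = 1
Total = 3186.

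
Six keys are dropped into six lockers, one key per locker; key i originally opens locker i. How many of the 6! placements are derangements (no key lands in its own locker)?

!6 is the nearest integer to 6!/e.
6! = 720, and 720/e ≈ 264.87, so !6 = 265.

265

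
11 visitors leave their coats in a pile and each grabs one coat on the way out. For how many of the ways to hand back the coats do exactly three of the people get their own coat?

2447445

Choose which 3 of the 11 are fixed: C(11,3) = 165.
The other 8 form a derangement: !8 = 14833.
Total: 165 × 14833 = 2447445.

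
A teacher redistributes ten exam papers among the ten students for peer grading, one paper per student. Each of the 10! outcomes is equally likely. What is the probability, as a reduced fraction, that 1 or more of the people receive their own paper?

Favorable outcomes: Σ_{i≥1} C(10,i)·!(10-i) = 10·133496 + 45·14833 + 120·1854 + 210·265 + 252·44 + 210·9 + 120·2 + 45·1 + 10·0 + 1·1 = 2293839.
Total outcomes: 10! = 3628800.
Probability = 2293839/3628800 = 28319/44800.

28319/44800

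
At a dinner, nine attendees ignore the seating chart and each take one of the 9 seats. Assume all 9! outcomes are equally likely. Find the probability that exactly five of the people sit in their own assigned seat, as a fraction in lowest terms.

Favorable outcomes: C(9,5)·!4 = 126·9 = 1134.
Total outcomes: 9! = 362880.
Probability = 1134/362880 = 1/320.

1/320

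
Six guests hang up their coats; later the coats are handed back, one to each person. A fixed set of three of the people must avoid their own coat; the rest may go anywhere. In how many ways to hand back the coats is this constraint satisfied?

426

Inclusion-exclusion on the 3 forbidden self-matches:
Σ_{j=0}^{3} (-1)^j C(3,j)(6-j)!
= C(3,0)·6! - C(3,1)·5! + C(3,2)·4! - C(3,3)·3!
= 720 - 360 + 72 - 6
= 426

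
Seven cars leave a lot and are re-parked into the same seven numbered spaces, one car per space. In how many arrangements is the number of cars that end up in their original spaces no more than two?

4633

# with exactly i fixed is C(7,i)·!(7-i); sum over i=0..2:
  i=0: C(7,0)·!7 = 1·1854 = 1854
  i=1: C(7,1)·!6 = 7·265 = 1855
  i=2: C(7,2)·!5 = 21·44 = 924
Total = 4633.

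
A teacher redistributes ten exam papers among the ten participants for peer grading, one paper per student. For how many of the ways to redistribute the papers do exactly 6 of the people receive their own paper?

1890

Choose which 6 of the 10 are fixed: C(10,6) = 210.
The remaining 4 must be deranged: !4 = 9.
Total: 210 × 9 = 1890.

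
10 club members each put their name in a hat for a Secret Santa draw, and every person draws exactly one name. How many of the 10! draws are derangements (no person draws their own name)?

1334961

Use !n = (n-1)(!(n-1) + !(n-2)).
!10 = 9·(133496 + 14833) = 9·148329 = 1334961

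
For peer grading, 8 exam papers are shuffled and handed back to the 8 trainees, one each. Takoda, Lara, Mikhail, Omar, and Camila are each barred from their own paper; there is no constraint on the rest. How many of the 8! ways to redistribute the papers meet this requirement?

21234

Inclusion-exclusion on the 5 forbidden self-matches:
Σ_{j=0}^{5} (-1)^j C(5,j)(8-j)!
= C(5,0)·8! - C(5,1)·7! + C(5,2)·6! - C(5,3)·5! + C(5,4)·4! - C(5,5)·3!
= 40320 - 25200 + 7200 - 1200 + 120 - 6
= 21234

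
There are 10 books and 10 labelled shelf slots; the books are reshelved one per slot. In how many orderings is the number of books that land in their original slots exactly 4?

55650

Choose which 4 of the 10 are fixed: C(10,4) = 210.
The other 6 form a derangement: !6 = 265.
Total: 210 × 265 = 55650.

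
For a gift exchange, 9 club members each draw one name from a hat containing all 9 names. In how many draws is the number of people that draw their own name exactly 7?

36

Pick the 7 fixed positions: C(9,7) = 36 ways.
The remaining 2 must be deranged: !2 = 1.
Total: 36 × 1 = 36.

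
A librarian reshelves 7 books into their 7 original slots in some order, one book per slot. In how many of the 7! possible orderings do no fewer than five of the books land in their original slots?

22

Sum C(7,i)·!(7-i) for i = 5..7:
  i=5: C(7,5)·!2 = 21·1 = 21
  i=6: C(7,6)·!1 = 7·0 = 0
  i=7: C(7,7)·!0 = 1·1 = 1
Total = 22.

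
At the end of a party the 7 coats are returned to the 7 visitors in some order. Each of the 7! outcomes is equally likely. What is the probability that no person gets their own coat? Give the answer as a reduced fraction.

103/280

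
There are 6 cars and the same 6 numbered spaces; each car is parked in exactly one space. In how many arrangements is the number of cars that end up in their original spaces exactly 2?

135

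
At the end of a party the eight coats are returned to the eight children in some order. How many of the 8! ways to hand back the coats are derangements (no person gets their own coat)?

!8 = 8! · Σ_{k=0}^{8} (-1)^k/k!
= 8! - 8!/1! + 8!/2! - 8!/3! + 8!/4! - 8!/5! + 8!/6! - 8!/7! + 8!/8!
= 40320 - 40320 + 20160 - 6720 + 1680 - 336 + 56 - 8 + 1
= 14833

14833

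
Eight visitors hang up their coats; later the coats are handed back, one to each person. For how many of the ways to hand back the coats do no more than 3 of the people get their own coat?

# with exactly i fixed is C(8,i)·!(8-i); sum over i=0..3:
  i=0: C(8,0)·!8 = 1·14833 = 14833
  i=1: C(8,1)·!7 = 8·1854 = 14832
  i=2: C(8,2)·!6 = 28·265 = 7420
  i=3: C(8,3)·!5 = 56·44 = 2464
Total = 39549.

39549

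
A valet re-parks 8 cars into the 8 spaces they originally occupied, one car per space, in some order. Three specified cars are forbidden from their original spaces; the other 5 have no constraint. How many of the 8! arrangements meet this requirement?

27240

Inclusion-exclusion on the 3 forbidden self-matches:
Σ_{j=0}^{3} (-1)^j C(3,j)(8-j)!
= C(3,0)·8! - C(3,1)·7! + C(3,2)·6! - C(3,3)·5!
= 40320 - 15120 + 2160 - 120
= 27240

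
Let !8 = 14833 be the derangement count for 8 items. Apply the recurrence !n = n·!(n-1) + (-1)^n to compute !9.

!9 = 9·14833 - 1 = 133496.

133496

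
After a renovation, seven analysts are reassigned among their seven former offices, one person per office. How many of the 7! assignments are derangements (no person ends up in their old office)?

1854

By inclusion-exclusion, !7 = Σ (-1)^k · 7!/k! for k=0..7
= 7! - 7!/1! + 7!/2! - 7!/3! + 7!/4! - 7!/5! + 7!/6! - 7!/7!
= 5040 - 5040 + 2520 - 840 + 210 - 42 + 7 - 1
= 1854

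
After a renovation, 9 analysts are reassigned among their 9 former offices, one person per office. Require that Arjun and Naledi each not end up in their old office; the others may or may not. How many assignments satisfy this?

Let A_j be the event that the j-th constrained one is fixed. By inclusion-exclusion over the 2 events:
Σ_{j=0}^{2} (-1)^j C(2,j)(9-j)!
= C(2,0)·9! - C(2,1)·8! + C(2,2)·7!
= 362880 - 80640 + 5040
= 287280

287280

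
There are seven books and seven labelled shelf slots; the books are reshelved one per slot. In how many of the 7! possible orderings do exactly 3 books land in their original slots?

Pick the 3 fixed positions: C(7,3) = 35 ways.
The other 4 form a derangement: !4 = 9.
Total: 35 × 9 = 315.

315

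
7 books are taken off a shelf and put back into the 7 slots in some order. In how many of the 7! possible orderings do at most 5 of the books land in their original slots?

Sum C(7,i)·!(7-i) for i = 0..5:
  i=0: C(7,0)·!7 = 1·1854 = 1854
  i=1: C(7,1)·!6 = 7·265 = 1855
  i=2: C(7,2)·!5 = 21·44 = 924
  i=3: C(7,3)·!4 = 35·9 = 315
  i=4: C(7,4)·!3 = 35·2 = 70
  i=5: C(7,5)·!2 = 21·1 = 21
Total = 5039.

5039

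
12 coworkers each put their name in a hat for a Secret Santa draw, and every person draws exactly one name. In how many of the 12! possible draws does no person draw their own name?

176214841

!12 = 12! · Σ_{k=0}^{12} (-1)^k/k!
= 12! - 12!/1! + 12!/2! - 12!/3! + 12!/4! - 12!/5! + 12!/6! - 12!/7! + 12!/8! - 12!/9! + 12!/10! - 12!/11! + 12!/12!
= 479001600 - 479001600 + 239500800 - 79833600 + 19958400 - 3991680 + 665280 - 95040 + 11880 - 1320 + 132 - 12 + 1
= 176214841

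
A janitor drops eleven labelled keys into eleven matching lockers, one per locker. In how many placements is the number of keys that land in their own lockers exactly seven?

Pick the 7 fixed positions: C(11,7) = 330 ways.
The remaining 4 must be deranged: !4 = 9.
Total: 330 × 9 = 2970.

2970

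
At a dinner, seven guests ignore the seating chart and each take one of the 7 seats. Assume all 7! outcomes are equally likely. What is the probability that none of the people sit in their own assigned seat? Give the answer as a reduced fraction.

Favorable outcomes: !7 = 1854.
Total outcomes: 7! = 5040.
Probability = 1854/5040 = 103/280.

103/280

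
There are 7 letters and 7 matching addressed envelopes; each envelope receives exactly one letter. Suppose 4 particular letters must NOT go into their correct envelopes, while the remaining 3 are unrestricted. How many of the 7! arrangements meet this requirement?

Inclusion-exclusion on the 4 forbidden self-matches:
Σ_{j=0}^{4} (-1)^j C(4,j)(7-j)!
= C(4,0)·7! - C(4,1)·6! + C(4,2)·5! - C(4,3)·4! + C(4,4)·3!
= 5040 - 2880 + 720 - 96 + 6
= 2790

2790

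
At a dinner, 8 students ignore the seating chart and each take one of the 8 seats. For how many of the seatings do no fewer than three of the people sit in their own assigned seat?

3235

# with exactly i fixed is C(8,i)·!(8-i); sum over i=3..8:
  i=3: C(8,3)·!5 = 56·44 = 2464
  i=4: C(8,4)·!4 = 70·9 = 630
  i=5: C(8,5)·!3 = 56·2 = 112
  i=6: C(8,6)·!2 = 28·1 = 28
  i=7: C(8,7)·!1 = 8·0 = 0
  i=8: C(8,8)·!0 = 1·1 = 1
Total = 3235.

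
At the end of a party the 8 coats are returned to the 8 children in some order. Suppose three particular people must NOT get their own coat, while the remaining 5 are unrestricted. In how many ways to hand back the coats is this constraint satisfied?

Let A_j be the event that the j-th constrained one is fixed. By inclusion-exclusion over the 3 events:
Σ_{j=0}^{3} (-1)^j C(3,j)(8-j)!
= C(3,0)·8! - C(3,1)·7! + C(3,2)·6! - C(3,3)·5!
= 40320 - 15120 + 2160 - 120
= 27240

27240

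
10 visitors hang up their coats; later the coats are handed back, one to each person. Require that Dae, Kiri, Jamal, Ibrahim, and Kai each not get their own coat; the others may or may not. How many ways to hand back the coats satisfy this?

2170680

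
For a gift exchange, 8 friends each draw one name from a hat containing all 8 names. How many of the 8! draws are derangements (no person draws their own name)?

Use !n = n·!(n-1) + (-1)^n.
!8 = 8·1854 + 1 = 14833

14833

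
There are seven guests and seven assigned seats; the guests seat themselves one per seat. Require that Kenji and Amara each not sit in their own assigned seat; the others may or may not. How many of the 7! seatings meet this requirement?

3720

Inclusion-exclusion on the 2 forbidden self-matches:
Σ_{j=0}^{2} (-1)^j C(2,j)(7-j)!
= C(2,0)·7! - C(2,1)·6! + C(2,2)·5!
= 5040 - 1440 + 120
= 3720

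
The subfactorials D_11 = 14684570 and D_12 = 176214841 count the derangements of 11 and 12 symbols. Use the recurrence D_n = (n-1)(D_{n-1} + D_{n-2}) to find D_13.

D_13 = (13-1)·(D_12 + D_11) = 12·(176214841 + 14684570) = 12·190899411 = 2290792932.

2290792932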